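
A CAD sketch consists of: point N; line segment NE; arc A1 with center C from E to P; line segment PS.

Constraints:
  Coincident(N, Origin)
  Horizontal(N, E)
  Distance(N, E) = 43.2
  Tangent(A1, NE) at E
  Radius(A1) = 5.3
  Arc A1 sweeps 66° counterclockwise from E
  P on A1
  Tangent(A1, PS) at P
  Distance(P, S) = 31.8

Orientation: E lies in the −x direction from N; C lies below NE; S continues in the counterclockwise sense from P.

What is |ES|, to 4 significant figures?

36.78

N is at the origin; N and E share the same y with |NE| = 43.2 and E on the −x side, so E = (-43.20, 0.000). Tangency of A1 to NE means the radius CE is perpendicular to NE, so C = E + (0, -5.3) = (-43.20, -5.300). On A1, E sits at bearing 90° from C; a 66° counterclockwise sweep puts P at bearing 156°, so P = C + 5.3·(cos 156°, sin 156°) = (-48.04, -3.144). Tangency of A1 to PS means the radius CP is perpendicular to PS, so PS runs along (−sin 156°, cos 156°); with |PS| = 31.8, S = (-60.98, -32.20). Then |ES| = |S − E| = 36.78.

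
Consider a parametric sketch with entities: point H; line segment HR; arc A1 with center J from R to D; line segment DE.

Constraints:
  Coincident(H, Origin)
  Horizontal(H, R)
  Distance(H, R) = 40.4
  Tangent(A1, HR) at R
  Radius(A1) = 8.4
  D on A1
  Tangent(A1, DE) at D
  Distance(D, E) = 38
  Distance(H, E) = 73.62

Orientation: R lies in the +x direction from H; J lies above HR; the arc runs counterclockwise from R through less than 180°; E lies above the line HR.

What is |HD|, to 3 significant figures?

48.7

H is at the origin; HR is horizontal with |HR| = 40.4 and R on the +x side, so R = (40.4, 0.00). The tangent condition forces JR to be normal to HR, so J = R + (0, 8.4) = (40.4, 8.40). Since JD ⟂ DE (tangency), |JE| = √(8.4² + 38.0²) = 38.9 regardless of where D sits on A1. So E lies on both circle(H, 73.62) and circle(J, 38.9); the above-HR intersection is E = (60.8, 41.6). D is the foot of the tangent from E: D = (48.3, 5.65).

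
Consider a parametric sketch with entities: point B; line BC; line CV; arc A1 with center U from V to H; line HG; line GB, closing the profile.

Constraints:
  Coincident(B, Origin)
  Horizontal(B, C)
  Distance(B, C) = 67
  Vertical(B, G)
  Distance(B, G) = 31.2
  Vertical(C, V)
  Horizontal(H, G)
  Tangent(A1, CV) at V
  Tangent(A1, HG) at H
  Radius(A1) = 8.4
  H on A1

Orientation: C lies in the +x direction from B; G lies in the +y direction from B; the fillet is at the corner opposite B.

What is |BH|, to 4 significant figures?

66.39

The virtual corner opposite B is at (67.00, 31.20). Tangency of A1 to CV means the radius UV is perpendicular to CV and the tangent condition forces UH to be normal to HG, with radius 8.4, so the center U sits 8.4 in from both sides at U = (58.60, 22.80). That places the tangent points at V = (67.00, 22.80) on CV and H = (58.60, 31.20) on HG. Then |BH| = |H − B| = 66.39.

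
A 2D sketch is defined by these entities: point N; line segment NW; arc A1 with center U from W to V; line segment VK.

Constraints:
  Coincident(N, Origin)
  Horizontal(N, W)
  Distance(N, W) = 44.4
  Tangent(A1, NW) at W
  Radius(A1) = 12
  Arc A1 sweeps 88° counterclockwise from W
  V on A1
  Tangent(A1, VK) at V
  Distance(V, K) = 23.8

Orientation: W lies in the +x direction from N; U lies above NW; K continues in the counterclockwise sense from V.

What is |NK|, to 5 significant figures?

67.270

N is at the origin; NW is horizontal with |NW| = 44.4 and W on the +x side, so W = (44.400, 0.0000). A1 meets NW tangentially, so UW is at right angles to NW, so U = W + (0, 12) = (44.400, 12.000). On A1, W sits at bearing -90° from U; an 88° counterclockwise sweep puts V at bearing -2°, so V = U + 12.0·(cos -2°, sin -2°) = (56.393, 11.581). Since A1 is tangent to VK there, UV ⟂ VK, so VK runs along (−sin -2°, cos -2°); with |VK| = 23.8, K = (57.223, 35.367). Then |NK| = |K − N| = 67.270.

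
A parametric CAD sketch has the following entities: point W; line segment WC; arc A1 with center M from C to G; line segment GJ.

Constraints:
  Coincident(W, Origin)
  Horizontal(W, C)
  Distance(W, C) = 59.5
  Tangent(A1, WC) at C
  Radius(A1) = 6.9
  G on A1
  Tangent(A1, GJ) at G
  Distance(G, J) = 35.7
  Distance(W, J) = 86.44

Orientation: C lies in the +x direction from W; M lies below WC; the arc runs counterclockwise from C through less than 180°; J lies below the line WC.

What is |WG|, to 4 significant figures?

55.42

Checks: |MG| = 6.900 ✓; ∠(MG, GJ) = 90.00° ✓; |GJ| = 35.70 ✓; |WJ| = 86.44 ✓.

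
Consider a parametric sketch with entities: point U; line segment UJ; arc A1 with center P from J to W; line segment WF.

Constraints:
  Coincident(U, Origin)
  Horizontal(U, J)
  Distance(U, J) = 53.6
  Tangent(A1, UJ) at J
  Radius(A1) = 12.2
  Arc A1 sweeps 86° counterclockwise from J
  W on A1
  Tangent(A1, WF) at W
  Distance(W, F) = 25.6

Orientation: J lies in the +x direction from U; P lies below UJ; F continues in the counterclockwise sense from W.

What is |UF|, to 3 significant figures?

54.2

On A1, J sits at bearing 90° from P; an 86° counterclockwise sweep puts W at bearing 176°, so W = P + 12.2·(cos 176°, sin 176°) = (41.4, -11.3). Since A1 is tangent to WF there, PW ⟂ WF, so WF runs along (−sin 176°, cos 176°); with |WF| = 25.6, F = (39.6, -36.9). Then |UF| = |F − U| = 54.2.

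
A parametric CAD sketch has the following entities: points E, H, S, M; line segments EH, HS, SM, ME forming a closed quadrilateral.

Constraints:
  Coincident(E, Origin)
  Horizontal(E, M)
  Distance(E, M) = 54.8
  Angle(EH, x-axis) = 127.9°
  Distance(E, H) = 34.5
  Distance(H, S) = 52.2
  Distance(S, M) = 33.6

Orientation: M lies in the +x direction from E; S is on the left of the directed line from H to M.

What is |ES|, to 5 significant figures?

38.865

Checks: |HS| = 52.20 ✓; |SM| = 33.60 ✓.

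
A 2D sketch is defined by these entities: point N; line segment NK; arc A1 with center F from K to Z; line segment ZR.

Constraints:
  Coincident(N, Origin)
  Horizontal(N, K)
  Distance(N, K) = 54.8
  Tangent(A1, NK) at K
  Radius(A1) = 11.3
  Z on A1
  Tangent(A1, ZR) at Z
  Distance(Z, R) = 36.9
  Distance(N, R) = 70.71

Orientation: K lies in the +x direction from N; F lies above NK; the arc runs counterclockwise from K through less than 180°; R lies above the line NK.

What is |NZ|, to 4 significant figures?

67.05

Checks: |FK| = 11.30 ✓; |FZ| = 11.30 ✓; ∠(FZ, ZR) = 90.00° ✓; |ZR| = 36.90 ✓; |NR| = 70.71 ✓.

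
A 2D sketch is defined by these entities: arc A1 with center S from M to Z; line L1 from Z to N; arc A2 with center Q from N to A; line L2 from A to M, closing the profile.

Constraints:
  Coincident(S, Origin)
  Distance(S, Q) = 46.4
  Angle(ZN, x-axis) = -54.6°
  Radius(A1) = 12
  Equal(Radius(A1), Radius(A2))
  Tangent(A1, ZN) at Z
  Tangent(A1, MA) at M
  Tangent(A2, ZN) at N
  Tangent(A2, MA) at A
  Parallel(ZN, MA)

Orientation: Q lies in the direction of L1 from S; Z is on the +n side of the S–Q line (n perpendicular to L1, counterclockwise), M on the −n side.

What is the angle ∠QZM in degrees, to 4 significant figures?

75.50°

The slot axis is L1's direction at -54.6°, so u = (cos -54.6°, sin -54.6°) = (0.5793, -0.8151) and n = (−sin -54.6°, cos -54.6°) = (0.8151, 0.5793). S is at the origin and Q lies 46.4 along u from S, so Q = 46.4·u = (26.88, -37.82). Tangency of A1 to both parallel lines with radius 12.0 puts Z and M at S ± 12.0·n: Z = (9.782, 6.951), M = (-9.782, -6.951). Then cos ∠QZM = ZQ·ZM / (|ZQ||ZM|), giving 75.50°.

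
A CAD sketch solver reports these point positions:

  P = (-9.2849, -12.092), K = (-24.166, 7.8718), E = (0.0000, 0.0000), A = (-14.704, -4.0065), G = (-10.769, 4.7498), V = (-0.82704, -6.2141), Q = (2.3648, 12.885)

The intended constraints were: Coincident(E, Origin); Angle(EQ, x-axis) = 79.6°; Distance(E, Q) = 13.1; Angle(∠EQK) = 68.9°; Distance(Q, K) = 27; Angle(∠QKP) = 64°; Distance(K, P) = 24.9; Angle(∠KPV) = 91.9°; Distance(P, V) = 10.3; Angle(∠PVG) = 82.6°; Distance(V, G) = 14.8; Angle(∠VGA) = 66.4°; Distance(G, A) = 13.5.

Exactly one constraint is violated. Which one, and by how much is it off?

Distance(G, A) = 13.5 — off by 3.90.

E = (0.00, 0.00) ✓; EQ at 79.60° ✓; |EQ| = 13.10 ✓; ∠EQK = 68.90° ✓; |QK| = 27.00 ✓; ∠QKP = 64.00° ✓; |KP| = 24.90 ✓; ∠KPV = 91.90° ✓; |PV| = 10.30 ✓; ∠PVG = 82.60° ✓; |VG| = 14.80 ✓; ∠VGA = 66.40° ✓; |GA| = 9.600 ✗.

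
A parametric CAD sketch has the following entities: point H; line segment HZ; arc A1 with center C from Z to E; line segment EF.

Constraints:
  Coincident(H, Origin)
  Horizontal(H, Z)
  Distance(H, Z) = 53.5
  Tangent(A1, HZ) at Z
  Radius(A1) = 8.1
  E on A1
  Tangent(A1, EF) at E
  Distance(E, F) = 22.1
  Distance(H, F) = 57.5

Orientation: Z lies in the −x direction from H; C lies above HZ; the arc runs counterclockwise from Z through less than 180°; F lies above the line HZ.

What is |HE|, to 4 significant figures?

46.39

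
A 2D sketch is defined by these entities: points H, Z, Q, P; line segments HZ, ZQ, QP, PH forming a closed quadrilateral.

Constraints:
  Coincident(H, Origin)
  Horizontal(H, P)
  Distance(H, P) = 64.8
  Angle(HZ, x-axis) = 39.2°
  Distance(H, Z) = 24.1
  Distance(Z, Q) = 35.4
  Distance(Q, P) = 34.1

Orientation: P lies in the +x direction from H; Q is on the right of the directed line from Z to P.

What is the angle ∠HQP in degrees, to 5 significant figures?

126.47°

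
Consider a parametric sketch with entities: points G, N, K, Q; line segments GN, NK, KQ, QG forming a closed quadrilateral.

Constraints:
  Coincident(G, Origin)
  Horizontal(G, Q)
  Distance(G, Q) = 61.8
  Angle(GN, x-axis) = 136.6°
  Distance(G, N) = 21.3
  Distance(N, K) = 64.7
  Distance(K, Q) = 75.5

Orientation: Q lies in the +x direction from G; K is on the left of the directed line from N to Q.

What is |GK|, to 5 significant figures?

69.978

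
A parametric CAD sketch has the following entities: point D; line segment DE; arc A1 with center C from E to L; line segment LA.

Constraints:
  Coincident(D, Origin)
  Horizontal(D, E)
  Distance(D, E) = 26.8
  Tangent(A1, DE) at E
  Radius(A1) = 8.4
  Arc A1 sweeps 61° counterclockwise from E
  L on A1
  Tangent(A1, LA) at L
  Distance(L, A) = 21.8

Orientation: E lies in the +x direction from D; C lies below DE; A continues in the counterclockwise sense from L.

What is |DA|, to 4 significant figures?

25.02

D is at the origin; D and E share the same y with |DE| = 26.8 and E on the +x side, so E = (26.80, 0.000). The tangent condition forces CE to be normal to DE, so C = E + (0, -8.4) = (26.80, -8.400). On A1, E sits at bearing 90° from C; a 61° counterclockwise sweep puts L at bearing 151°, so L = C + 8.4·(cos 151°, sin 151°) = (19.45, -4.328). A1 meets LA tangentially, so CL is at right angles to LA, so LA runs along (−sin 151°, cos 151°); with |LA| = 21.8, A = (8.884, -23.39). Then |DA| = |A − D| = 25.02.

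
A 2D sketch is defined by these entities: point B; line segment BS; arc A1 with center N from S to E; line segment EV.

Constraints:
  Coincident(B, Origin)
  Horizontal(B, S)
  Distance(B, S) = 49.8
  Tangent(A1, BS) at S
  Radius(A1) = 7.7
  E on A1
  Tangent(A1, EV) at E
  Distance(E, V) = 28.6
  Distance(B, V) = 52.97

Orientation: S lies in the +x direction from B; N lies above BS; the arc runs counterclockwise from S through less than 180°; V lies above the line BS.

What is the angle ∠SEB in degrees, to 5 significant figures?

50.564°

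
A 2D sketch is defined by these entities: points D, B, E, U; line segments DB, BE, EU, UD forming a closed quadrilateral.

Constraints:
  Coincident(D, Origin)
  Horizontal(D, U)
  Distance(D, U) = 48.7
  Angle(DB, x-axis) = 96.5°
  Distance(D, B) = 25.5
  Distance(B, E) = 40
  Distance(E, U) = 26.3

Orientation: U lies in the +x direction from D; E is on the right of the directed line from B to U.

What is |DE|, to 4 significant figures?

23.51

D is at the origin; D and U share the same y with |DU| = 48.7 and U in +x, so U = (48.7, 0). DB runs at 96.5° with |DB| = 25.5, so B = (-2.887, 25.34). E is determined by |BE| = 40.0 and |EU| = 26.3 together: it lies at the intersection of circle(B, 40.0) and circle(U, 26.3). With |BU| = 57.47, the foot of the radical line on BU is 36.64 from B and the perpendicular offset is √(40.0² − 36.64²) = 16.05. Taking the right-of-BU solution: E = (22.92, -5.222).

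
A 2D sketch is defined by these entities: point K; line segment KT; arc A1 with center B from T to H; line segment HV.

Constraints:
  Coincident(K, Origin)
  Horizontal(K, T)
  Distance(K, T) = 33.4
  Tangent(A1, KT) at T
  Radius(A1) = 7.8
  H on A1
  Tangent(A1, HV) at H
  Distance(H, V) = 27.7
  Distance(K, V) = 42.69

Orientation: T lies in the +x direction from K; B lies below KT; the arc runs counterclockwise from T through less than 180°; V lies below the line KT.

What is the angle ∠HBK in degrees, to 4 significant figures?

10.43°

K is at the origin; K and T share the same y with |KT| = 33.4 and T on the +x side, so T = (33.40, 0.000). Tangency of A1 to KT means the radius BT is perpendicular to KT, so B = T + (0, -7.8) = (33.40, -7.800). Since BH ⟂ HV (tangency), |BV| = √(7.8² + 27.7²) = 28.78 regardless of where H sits on A1. So V lies on both circle(K, 42.69) and circle(B, 28.78); the below-KT intersection is V = (24.30, -35.10). H is the foot of the tangent from V: H = (25.61, -7.431).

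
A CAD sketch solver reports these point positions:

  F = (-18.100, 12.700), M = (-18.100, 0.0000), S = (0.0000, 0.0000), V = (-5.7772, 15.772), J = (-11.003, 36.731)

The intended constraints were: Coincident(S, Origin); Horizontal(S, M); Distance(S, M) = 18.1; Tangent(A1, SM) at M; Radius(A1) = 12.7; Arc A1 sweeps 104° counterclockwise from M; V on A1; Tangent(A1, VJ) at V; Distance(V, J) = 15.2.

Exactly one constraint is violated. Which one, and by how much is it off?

Distance(V, J) = 15.2 — off by 6.40.

S = (0.00, 0.00) ✓; S.y = 0.00, M.y = 0.00 ✓; |SM| = 18.10 ✓; ∠(FM, MS) = 90.00° ✓; |FM| = 12.70 ✓; bearing(F→V) − bearing(F→M) = 104.0° ✓; |FV| = 12.70 ✓; ∠(FV, VJ) = 90.00° ✓; |VJ| = 21.60 ✗.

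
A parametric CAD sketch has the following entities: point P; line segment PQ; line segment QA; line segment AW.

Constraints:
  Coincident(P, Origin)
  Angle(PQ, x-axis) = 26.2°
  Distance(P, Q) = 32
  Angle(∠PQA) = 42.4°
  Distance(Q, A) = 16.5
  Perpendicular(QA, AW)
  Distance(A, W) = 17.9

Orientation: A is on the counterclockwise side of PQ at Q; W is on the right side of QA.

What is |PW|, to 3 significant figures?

40.1

P is at the origin; PQ runs at 26.2° with length 32.0, so Q = 32.0·(cos 26.2°, sin 26.2°) = (28.7, 14.1). ∠PQA = 42.4°, so QA runs at 26.2° + (180° − 42.4°) = 164° from the x-axis; with |QA| = 16.5, A = Q + 16.5·(cos 164°, sin 164°) = (12.9, 18.7). QA is perpendicular to AW; with |AW| = 17.9 on the right of QA, W = A + 17.9·(0.279, 0.960) = (17.9, 35.9). Then |PW| = |W − P| = 40.1.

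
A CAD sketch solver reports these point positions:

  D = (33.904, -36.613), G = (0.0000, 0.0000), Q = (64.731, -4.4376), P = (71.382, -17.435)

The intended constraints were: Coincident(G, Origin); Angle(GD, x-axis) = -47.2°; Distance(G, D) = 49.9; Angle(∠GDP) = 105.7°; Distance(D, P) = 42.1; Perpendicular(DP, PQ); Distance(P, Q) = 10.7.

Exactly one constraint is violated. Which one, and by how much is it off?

Distance(P, Q) = 10.7 — off by 3.90.

G = (0.00, 0.00) ✓; GD at -47.20° ✓; |GD| = 49.90 ✓; ∠GDP = 105.7° ✓; |DP| = 42.10 ✓; ∠(DP, PQ) = 90.00° ✓; |PQ| = 14.60 ✗.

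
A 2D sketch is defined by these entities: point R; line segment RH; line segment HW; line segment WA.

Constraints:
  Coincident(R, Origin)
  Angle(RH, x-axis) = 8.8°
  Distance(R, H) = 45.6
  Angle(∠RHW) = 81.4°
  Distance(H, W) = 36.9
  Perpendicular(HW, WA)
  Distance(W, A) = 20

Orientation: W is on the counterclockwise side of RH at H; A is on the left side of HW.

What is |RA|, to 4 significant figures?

39.17

∠RHW = 81.4°, so HW runs at 8.8° + (180° − 81.4°) = 107.4° from the x-axis; with |HW| = 36.9, W = H + 36.9·(cos 107.4°, sin 107.4°) = (34.03, 42.19). HW ⟂ WA; with |WA| = 20.0 on the left of HW, A = W + 20.0·(-0.9542, -0.2990) = (14.94, 36.21). Then |RA| = |A − R| = 39.17.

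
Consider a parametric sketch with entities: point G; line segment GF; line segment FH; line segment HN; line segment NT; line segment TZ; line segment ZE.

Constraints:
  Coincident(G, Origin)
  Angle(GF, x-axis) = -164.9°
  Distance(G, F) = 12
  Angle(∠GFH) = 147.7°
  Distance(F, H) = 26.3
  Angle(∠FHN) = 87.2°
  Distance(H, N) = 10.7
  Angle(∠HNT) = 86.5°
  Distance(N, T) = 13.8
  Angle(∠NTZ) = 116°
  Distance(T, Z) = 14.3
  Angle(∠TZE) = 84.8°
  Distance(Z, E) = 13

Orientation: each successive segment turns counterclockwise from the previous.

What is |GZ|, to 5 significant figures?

20.414

G is at the origin; GF runs at -164.9° with length 12.0, so F = (-11.586, -3.1261). ∠GFH = 147.7° gives FH at -132.60° from the x-axis; with |FH| = 26.3, H = (-29.388, -22.485). ∠FHN = 87.2° gives HN at -39.800° from the x-axis; with |HN| = 10.7, N = (-21.167, -29.335). ∠HNT = 86.5° gives NT at 53.700° from the x-axis; with |NT| = 13.8, T = (-12.997, -18.213). ∠NTZ = 116.0° gives TZ at 117.70° from the x-axis; with |TZ| = 14.3, Z = (-19.644, -5.5516). Then |GZ| = |Z − G| = 20.414.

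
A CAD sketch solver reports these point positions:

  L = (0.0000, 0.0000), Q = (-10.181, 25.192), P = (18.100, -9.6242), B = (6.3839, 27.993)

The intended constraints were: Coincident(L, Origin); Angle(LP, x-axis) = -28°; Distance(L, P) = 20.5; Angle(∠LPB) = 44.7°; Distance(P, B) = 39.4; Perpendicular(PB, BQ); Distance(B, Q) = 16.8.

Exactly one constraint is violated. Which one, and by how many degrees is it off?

Perpendicular(PB, BQ) — off by 7.70°.

L = (0.00, 0.00) ✓; LP at -28.00° ✓; |LP| = 20.50 ✓; ∠LPB = 44.70° ✓; |PB| = 39.40 ✓; ∠(PB, BQ) = 82.30° ✗; |BQ| = 16.80 ✓.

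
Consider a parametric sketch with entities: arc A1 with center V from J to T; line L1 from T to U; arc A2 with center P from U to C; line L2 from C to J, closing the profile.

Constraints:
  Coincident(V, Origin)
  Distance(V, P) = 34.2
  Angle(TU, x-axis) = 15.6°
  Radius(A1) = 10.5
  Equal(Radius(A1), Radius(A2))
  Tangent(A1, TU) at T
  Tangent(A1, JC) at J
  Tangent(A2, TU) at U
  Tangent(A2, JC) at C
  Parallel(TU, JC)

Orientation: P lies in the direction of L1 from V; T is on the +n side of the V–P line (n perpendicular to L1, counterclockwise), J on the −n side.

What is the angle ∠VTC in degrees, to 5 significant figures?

58.449°

Tangency of A1 to both parallel lines with radius 10.5 puts T and J at V ± 10.5·n: T = (-2.8237, 10.113), J = (2.8237, -10.113). Equal radii place U and C the same way about P: U = P + 10.5·n = (30.117, 19.310), C = P − 10.5·n = (35.764, -0.91615). Then cos ∠VTC = TV·TC / (|TV||TC|), giving 58.449°.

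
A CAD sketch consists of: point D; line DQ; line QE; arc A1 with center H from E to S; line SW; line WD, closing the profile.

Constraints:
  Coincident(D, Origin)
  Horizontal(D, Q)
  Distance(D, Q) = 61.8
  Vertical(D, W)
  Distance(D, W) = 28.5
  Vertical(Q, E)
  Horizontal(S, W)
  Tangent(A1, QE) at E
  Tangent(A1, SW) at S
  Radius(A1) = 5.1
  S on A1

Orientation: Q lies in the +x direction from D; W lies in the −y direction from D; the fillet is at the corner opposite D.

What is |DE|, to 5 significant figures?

66.082

D is at the origin; D and Q share the same y with |DQ| = 61.8 and Q on the +x side, so Q = (61.800, 0.0000). D and W share the same x with |DW| = 28.5 and W on the −y side, so W = (0.0000, -28.500). The virtual corner opposite D is at (61.800, -28.500). Tangency of A1 to QE means the radius HE is perpendicular to QE and tangency of A1 to SW means the radius HS is perpendicular to SW, with radius 5.1, so the center H sits 5.1 in from both sides at H = (56.700, -23.400). That places the tangent points at E = (61.800, -23.400) on QE and S = (56.700, -28.500) on SW. Then |DE| = |E − D| = 66.082.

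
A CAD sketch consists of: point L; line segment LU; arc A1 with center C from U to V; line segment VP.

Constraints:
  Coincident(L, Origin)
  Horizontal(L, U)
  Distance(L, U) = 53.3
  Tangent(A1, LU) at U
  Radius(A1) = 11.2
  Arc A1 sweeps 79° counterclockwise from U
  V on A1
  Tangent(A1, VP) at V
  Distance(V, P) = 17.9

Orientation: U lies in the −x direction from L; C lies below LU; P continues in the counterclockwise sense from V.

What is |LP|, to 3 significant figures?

72.8

On A1, U sits at bearing 90° from C; a 79° counterclockwise sweep puts V at bearing 169°, so V = C + 11.2·(cos 169°, sin 169°) = (-64.3, -9.06). A1 meets VP tangentially, so CV is at right angles to VP, so VP runs along (−sin 169°, cos 169°); with |VP| = 17.9, P = (-67.7, -26.6). Then |LP| = |P − L| = 72.8.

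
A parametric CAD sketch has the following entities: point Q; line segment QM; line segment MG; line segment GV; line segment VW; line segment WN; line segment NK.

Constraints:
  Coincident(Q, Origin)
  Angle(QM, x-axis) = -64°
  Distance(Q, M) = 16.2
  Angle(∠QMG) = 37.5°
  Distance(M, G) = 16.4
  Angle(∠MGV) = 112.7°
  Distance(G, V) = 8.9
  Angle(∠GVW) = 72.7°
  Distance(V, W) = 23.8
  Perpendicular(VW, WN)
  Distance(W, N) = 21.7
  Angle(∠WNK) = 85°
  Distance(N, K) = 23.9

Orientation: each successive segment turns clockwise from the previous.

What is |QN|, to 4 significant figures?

28.17

∠GVW = 72.7° gives VW at -21.10° from the x-axis; with |VW| = 23.8, W = (15.22, -6.930). The perpendicularity gives WN at right angles to VW, so WN runs at -111.1°; with |WN| = 21.7, N = (7.407, -27.18). Then |QN| = |N − Q| = 28.17.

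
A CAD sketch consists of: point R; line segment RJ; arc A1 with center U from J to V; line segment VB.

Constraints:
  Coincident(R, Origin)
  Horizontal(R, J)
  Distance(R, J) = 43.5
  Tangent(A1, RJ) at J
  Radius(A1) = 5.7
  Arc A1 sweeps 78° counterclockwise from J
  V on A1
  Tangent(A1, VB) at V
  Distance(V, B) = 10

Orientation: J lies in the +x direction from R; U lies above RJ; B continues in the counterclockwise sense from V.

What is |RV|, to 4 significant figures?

49.28

A1 meets RJ tangentially, so UJ is at right angles to RJ, so U = J + (0, 5.7) = (43.50, 5.700). On A1, J sits at bearing -90° from U; a 78° counterclockwise sweep puts V at bearing -12°, so V = U + 5.7·(cos -12°, sin -12°) = (49.08, 4.515). Then |RV| = |V − R| = 49.28.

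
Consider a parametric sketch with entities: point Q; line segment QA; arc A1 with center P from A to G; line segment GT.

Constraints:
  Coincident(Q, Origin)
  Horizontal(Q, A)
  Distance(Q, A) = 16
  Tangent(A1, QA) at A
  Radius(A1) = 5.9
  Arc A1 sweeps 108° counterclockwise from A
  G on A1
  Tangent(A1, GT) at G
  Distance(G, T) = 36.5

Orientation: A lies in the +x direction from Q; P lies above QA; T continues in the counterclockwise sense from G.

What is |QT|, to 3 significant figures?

43.7

Q is at the origin; QA is horizontal with |QA| = 16.0 and A on the +x side, so A = (16.0, 0.00). A1 meets QA tangentially, so PA is at right angles to QA, so P = A + (0, 5.9) = (16.0, 5.90). On A1, A sits at bearing -90° from P; a 108° counterclockwise sweep puts G at bearing 18°, so G = P + 5.9·(cos 18°, sin 18°) = (21.6, 7.72). The tangent condition forces PG to be normal to GT, so GT runs along (−sin 18°, cos 18°); with |GT| = 36.5, T = (10.3, 42.4). Then |QT| = |T − Q| = 43.7.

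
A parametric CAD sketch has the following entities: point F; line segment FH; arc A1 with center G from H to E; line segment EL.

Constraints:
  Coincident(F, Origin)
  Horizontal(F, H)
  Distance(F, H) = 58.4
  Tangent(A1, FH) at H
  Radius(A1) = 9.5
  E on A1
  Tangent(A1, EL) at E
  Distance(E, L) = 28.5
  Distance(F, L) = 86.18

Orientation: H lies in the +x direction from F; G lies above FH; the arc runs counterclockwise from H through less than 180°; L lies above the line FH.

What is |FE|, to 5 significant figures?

66.741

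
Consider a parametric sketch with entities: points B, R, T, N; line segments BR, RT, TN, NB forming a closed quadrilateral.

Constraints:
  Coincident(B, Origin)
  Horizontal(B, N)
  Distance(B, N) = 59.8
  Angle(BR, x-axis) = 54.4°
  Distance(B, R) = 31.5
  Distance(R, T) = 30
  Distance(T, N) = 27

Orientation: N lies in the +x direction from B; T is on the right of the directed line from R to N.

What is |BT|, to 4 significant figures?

32.81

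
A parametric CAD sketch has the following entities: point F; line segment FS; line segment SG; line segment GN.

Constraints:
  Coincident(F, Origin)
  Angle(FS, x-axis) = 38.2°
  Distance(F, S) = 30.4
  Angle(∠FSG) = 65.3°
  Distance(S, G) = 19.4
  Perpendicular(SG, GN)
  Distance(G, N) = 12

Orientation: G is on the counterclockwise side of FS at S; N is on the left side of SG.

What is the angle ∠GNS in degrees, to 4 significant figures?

58.26°

F is at the origin; FS runs at 38.2° with length 30.4, so S = 30.4·(cos 38.2°, sin 38.2°) = (23.89, 18.80). ∠FSG = 65.3°, so SG runs at 38.2° + (180° − 65.3°) = 152.9° from the x-axis; with |SG| = 19.4, G = S + 19.4·(cos 152.9°, sin 152.9°) = (6.620, 27.64). The perpendicularity gives GN at right angles to SG; with |GN| = 12.0 on the left of SG, N = G + 12.0·(-0.4555, -0.8902) = (1.153, 16.95). Then cos ∠GNS = NG·NS / (|NG||NS|), giving 58.26°.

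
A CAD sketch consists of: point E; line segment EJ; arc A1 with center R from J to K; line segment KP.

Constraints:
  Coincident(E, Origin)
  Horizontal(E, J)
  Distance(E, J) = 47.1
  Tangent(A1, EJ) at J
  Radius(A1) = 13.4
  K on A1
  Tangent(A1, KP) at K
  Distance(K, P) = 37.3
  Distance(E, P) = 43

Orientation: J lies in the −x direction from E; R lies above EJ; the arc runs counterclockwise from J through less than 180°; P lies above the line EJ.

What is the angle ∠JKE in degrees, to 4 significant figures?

138.6°

E is at the origin; EJ is horizontal with |EJ| = 47.1 and J on the −x side, so J = (-47.10, 0.000). A1 meets EJ tangentially, so RJ is at right angles to EJ, so R = J + (0, 13.4) = (-47.10, 13.40). Since RK ⟂ KP (tangency), |RP| = √(13.4² + 37.3²) = 39.63 regardless of where K sits on A1. So P lies on both circle(E, 43.0) and circle(R, 39.63); the above-EJ intersection is P = (-17.20, 39.41). K is the foot of the tangent from P: K = (-35.41, 6.858).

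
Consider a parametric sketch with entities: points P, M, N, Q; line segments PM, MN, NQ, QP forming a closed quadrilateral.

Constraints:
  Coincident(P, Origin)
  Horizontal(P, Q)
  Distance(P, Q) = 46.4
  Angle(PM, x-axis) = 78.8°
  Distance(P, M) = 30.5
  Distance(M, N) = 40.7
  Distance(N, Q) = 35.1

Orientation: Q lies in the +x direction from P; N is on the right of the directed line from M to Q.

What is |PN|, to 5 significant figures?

16.373

Checks: |MN| = 40.70 ✓; |NQ| = 35.10 ✓.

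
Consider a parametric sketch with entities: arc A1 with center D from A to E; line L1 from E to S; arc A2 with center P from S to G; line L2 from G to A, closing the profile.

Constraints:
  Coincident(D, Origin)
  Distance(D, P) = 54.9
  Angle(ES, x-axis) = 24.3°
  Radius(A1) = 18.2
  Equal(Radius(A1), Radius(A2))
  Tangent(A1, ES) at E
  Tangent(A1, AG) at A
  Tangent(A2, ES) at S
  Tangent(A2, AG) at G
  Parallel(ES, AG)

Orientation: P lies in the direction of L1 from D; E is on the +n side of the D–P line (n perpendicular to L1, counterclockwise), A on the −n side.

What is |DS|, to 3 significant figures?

57.8

Tangency of A1 to both parallel lines with radius 18.2 puts E and A at D ± 18.2·n: E = (-7.49, 16.6), A = (7.49, -16.6). Equal radii place S and G the same way about P: S = P + 18.2·n = (42.5, 39.2), G = P − 18.2·n = (57.5, 6.00). Then |DS| = |S − D| = 57.8.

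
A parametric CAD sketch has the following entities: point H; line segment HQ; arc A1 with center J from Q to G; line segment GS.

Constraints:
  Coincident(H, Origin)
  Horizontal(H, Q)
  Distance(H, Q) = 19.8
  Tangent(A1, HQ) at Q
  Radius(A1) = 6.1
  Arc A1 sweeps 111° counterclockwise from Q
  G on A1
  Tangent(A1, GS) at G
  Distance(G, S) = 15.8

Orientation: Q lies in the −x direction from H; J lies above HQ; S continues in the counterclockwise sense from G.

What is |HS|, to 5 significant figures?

30.355

H is at the origin; HQ is horizontal with |HQ| = 19.8 and Q on the −x side, so Q = (-19.800, 0.0000). A1 meets HQ tangentially, so JQ is at right angles to HQ, so J = Q + (0, 6.1) = (-19.800, 6.1000). On A1, Q sits at bearing -90° from J; a 111° counterclockwise sweep puts G at bearing 21°, so G = J + 6.1·(cos 21°, sin 21°) = (-14.105, 8.2860). Since A1 is tangent to GS there, JG ⟂ GS, so GS runs along (−sin 21°, cos 21°); with |GS| = 15.8, S = (-19.767, 23.037). Then |HS| = |S − H| = 30.355.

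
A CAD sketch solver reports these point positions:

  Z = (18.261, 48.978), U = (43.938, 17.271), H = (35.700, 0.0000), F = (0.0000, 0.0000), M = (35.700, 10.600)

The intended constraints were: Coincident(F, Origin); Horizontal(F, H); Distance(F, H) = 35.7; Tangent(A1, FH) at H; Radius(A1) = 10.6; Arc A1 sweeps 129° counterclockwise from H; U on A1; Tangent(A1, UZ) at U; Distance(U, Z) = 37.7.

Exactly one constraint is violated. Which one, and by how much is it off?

Distance(U, Z) = 37.7 — off by 3.10.

F = (0.00, 0.00) ✓; F.y = 0.00, H.y = 0.00 ✓; |FH| = 35.70 ✓; ∠(MH, HF) = 90.00° ✓; |MH| = 10.60 ✓; bearing(M→U) − bearing(M→H) = 129.0° ✓; |MU| = 10.60 ✓; ∠(MU, UZ) = 90.00° ✓; |UZ| = 40.80 ✗.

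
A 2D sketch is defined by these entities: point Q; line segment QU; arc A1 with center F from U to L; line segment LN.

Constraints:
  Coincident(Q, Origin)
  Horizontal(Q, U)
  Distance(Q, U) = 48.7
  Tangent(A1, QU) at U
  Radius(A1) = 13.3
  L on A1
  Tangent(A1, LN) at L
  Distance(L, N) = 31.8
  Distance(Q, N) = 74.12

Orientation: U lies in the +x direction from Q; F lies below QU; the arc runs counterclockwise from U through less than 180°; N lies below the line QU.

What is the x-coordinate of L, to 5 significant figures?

38.183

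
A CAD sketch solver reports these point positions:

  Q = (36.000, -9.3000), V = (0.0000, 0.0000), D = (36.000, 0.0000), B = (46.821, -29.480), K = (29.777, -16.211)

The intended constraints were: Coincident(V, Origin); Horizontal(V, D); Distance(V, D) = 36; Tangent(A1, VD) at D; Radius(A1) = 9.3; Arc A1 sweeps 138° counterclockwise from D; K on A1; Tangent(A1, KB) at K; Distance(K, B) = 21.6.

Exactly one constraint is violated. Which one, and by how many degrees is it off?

Tangent(A1, KB) at K — off by 4.10°.

V = (0.00, 0.00) ✓; V.y = 0.00, D.y = 0.00 ✓; |VD| = 36.00 ✓; ∠(QD, DV) = 90.00° ✓; |QD| = 9.300 ✓; bearing(Q→K) − bearing(Q→D) = 138.0° ✓; |QK| = 9.300 ✓; ∠(QK, KB) = 85.90° ✗; |KB| = 21.60 ✓.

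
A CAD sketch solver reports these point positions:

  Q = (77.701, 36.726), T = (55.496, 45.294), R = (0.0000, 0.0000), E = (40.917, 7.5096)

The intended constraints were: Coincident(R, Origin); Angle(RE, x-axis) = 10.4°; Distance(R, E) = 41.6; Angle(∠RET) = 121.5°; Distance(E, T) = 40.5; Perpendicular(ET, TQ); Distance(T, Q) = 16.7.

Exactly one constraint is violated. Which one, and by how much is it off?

Distance(T, Q) = 16.7 — off by 7.10.

R = (0.00, 0.00) ✓; RE at 10.40° ✓; |RE| = 41.60 ✓; ∠RET = 121.5° ✓; |ET| = 40.50 ✓; ∠(ET, TQ) = 90.00° ✓; |TQ| = 23.80 ✗.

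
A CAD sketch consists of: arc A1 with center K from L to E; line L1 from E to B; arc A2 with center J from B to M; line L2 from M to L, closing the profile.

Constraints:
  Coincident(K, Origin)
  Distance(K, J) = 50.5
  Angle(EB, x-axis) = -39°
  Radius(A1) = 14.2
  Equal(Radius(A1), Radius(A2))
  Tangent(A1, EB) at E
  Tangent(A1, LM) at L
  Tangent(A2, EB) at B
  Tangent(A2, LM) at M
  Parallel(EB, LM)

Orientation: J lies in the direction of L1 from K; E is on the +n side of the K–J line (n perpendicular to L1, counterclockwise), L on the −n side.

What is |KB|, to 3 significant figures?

52.5

The slot axis is L1's direction at -39.0°, so u = (cos -39.0°, sin -39.0°) = (0.777, -0.629) and n = (−sin -39.0°, cos -39.0°) = (0.629, 0.777). K is at the origin and J lies 50.5 along u from K, so J = 50.5·u = (39.2, -31.8). Tangency of A1 to both parallel lines with radius 14.2 puts E and L at K ± 14.2·n: E = (8.94, 11.0), L = (-8.94, -11.0). Equal radii place B and M the same way about J: B = J + 14.2·n = (48.2, -20.7), M = J − 14.2·n = (30.3, -42.8). Then |KB| = |B − K| = 52.5.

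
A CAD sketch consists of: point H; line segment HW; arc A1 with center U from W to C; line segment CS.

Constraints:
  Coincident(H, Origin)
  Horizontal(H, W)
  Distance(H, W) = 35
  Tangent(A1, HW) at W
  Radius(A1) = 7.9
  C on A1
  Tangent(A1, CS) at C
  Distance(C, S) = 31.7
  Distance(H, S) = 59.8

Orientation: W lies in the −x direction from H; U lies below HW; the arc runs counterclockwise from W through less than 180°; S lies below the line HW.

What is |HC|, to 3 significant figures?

43.5

Checks: H = (0.00, 0.00) ✓; |UC| = 7.900 ✓; ∠(UC, CS) = 90.00° ✓; |CS| = 31.70 ✓; |HS| = 59.80 ✓.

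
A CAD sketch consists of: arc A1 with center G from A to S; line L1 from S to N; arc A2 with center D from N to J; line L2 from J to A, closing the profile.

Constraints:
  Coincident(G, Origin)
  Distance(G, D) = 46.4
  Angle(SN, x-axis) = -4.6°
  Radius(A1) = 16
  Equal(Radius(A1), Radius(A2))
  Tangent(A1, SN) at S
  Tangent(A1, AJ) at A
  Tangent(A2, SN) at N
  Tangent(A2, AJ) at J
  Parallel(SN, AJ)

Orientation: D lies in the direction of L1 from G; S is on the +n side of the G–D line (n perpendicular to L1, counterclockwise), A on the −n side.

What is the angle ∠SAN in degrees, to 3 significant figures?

55.4°

The slot axis is L1's direction at -4.6°, so u = (cos -4.6°, sin -4.6°) = (0.997, -0.0802) and n = (−sin -4.6°, cos -4.6°) = (0.0802, 0.997). G is at the origin and D lies 46.4 along u from G, so D = 46.4·u = (46.3, -3.72). Tangency of A1 to both parallel lines with radius 16.0 puts S and A at G ± 16.0·n: S = (1.28, 15.9), A = (-1.28, -15.9). Equal radii place N and J the same way about D: N = D + 16.0·n = (47.5, 12.2), J = D − 16.0·n = (45.0, -19.7). Then cos ∠SAN = AS·AN / (|AS||AN|), giving 55.4°.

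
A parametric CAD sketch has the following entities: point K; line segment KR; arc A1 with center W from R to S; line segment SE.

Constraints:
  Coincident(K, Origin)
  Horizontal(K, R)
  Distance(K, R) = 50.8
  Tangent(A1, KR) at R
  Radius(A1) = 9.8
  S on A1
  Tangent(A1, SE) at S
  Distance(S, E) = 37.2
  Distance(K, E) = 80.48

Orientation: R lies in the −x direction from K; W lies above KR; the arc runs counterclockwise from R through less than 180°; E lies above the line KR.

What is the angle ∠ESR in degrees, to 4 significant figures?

115.3°

K is at the origin; K and R share the same y with |KR| = 50.8 and R on the −x side, so R = (-50.80, 0.000). The tangent condition forces WR to be normal to KR, so W = R + (0, 9.8) = (-50.80, 9.800). Since WS ⟂ SE (tangency), |WE| = √(9.8² + 37.2²) = 38.47 regardless of where S sits on A1. So E lies on both circle(K, 80.48) and circle(W, 38.47); the above-KR intersection is E = (-66.90, 44.74). S is the foot of the tangent from E: S = (-43.24, 16.03).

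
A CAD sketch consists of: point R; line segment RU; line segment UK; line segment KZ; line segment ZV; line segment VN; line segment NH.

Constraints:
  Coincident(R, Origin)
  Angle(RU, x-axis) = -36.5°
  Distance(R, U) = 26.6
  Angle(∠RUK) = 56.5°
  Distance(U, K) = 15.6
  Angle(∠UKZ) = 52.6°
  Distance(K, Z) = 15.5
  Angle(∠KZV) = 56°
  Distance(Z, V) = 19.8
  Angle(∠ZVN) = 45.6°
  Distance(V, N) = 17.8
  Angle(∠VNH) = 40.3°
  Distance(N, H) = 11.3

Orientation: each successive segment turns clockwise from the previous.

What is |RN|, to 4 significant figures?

20.92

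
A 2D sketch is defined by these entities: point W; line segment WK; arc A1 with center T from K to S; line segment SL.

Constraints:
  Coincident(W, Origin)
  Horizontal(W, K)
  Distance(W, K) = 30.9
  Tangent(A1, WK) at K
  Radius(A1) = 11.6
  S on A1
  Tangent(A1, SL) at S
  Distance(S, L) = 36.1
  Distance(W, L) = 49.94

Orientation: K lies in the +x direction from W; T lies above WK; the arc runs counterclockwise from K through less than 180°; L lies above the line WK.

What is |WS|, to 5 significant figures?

44.156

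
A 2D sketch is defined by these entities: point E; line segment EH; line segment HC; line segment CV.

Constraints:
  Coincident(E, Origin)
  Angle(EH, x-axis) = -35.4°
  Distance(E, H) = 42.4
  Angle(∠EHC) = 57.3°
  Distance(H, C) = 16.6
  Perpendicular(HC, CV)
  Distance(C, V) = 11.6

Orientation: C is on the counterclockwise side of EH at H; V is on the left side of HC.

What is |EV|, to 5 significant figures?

24.892

E is at the origin; EH runs at -35.4° with length 42.4, so H = 42.4·(cos -35.4°, sin -35.4°) = (34.561, -24.562). ∠EHC = 57.3°, so HC runs at -35.4° + (180° − 57.3°) = 87.300° from the x-axis; with |HC| = 16.6, C = H + 16.6·(cos 87.300°, sin 87.300°) = (35.343, -7.9799). HC is perpendicular to CV; with |CV| = 11.6 on the left of HC, V = C + 11.6·(-0.99889, 0.047106) = (23.756, -7.4335). Then |EV| = |V − E| = 24.892.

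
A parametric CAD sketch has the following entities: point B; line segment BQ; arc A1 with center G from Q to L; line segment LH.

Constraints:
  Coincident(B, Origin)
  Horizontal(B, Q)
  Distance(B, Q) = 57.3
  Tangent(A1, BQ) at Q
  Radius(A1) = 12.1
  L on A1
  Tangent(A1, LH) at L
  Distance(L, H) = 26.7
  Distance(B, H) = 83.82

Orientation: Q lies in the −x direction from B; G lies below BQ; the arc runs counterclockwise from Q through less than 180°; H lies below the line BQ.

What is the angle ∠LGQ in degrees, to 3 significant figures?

73.4°

Checks: B.y = 0.00, Q.y = 0.00 ✓; |GL| = 12.10 ✓; ∠(GL, LH) = 90.00° ✓; |LH| = 26.70 ✓; |BH| = 83.82 ✓.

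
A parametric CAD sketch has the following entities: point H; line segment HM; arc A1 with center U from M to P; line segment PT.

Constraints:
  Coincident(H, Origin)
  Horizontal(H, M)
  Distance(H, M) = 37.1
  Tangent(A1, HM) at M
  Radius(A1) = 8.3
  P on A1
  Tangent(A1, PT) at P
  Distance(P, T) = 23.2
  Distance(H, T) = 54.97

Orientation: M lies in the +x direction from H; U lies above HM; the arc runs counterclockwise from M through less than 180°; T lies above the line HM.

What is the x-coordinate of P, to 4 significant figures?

45.40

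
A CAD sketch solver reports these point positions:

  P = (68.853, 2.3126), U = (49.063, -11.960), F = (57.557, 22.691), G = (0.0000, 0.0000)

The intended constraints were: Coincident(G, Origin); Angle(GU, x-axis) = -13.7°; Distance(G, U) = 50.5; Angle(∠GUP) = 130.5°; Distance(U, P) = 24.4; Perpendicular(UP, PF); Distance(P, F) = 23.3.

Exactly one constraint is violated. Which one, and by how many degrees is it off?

Perpendicular(UP, PF) — off by 6.80°.

G = (0.00, 0.00) ✓; GU at -13.70° ✓; |GU| = 50.50 ✓; ∠GUP = 130.5° ✓; |UP| = 24.40 ✓; ∠(UP, PF) = 83.20° ✗; |PF| = 23.30 ✓.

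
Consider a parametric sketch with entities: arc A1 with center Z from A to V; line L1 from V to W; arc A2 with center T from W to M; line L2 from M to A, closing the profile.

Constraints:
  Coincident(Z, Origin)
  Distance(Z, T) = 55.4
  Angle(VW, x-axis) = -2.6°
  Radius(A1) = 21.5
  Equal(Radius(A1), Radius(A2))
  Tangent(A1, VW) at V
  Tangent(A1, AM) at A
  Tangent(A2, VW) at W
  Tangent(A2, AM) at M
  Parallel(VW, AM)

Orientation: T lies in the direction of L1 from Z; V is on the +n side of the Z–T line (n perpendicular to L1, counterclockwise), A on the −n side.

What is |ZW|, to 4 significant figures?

59.43

Tangency of A1 to both parallel lines with radius 21.5 puts V and A at Z ± 21.5·n: V = (0.9753, 21.48), A = (-0.9753, -21.48). Equal radii place W and M the same way about T: W = T + 21.5·n = (56.32, 18.96), M = T − 21.5·n = (54.37, -23.99). Then |ZW| = |W − Z| = 59.43.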